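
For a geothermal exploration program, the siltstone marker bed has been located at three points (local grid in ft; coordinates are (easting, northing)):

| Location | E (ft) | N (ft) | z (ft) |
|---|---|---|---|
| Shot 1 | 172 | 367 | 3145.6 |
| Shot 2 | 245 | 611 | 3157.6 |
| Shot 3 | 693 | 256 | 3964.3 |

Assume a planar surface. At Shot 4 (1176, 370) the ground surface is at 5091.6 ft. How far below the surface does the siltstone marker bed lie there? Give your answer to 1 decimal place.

Two edge vectors: Shot 1→Shot 2 = (73, 244, 12), Shot 1→Shot 3 = (521, -111, 818.7).
Normal n = (Shot 1→Shot 2) × (Shot 1→Shot 3) = (201094.8, -53513.1, -135227).
So ∂z/∂E = −n_x/n_z = 1.487091 and ∂z/∂N = −n_y/n_z = −0.395728.
Intercept c from Shot 1: 3145.6 − 255.78 + 145.23 = 3035.05.
At (1176, 370): z_contact = 1748.82 − 146.42 + 3035.05 = 4637.45 ft.
Depth below ground = 5091.6 − 4637.45 = 454.1 ft.

454.1 ft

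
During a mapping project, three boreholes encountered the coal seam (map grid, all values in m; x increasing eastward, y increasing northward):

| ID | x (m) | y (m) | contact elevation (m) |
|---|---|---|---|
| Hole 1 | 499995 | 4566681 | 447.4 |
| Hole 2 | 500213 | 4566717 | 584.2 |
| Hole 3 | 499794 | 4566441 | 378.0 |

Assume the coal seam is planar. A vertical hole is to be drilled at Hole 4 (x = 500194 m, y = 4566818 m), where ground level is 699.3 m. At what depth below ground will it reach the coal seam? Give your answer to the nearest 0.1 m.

155.6 m

Let the plane be z = a·x + b·y + c.
Hole 2−Hole 1: 218a + 36b = 136.8;  Hole 3−Hole 1: −201a − 240b = −69.4.
Solving gives a = 0.672824062, b = −0.274323485.
Then c = 447.4 − a·499995 − b·4566681 = 916786.58.
At (500194, 4566818): z_contact = 336542.56 − 1252785.43 + 916786.58 = 543.71 m.
Depth below ground = 699.3 − 543.71 = 155.6 m.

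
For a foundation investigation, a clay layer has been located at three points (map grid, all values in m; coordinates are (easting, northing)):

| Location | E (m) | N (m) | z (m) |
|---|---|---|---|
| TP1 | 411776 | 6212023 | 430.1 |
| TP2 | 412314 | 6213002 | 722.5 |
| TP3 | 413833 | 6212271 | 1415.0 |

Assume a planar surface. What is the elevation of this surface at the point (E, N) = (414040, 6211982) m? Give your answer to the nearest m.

1502 m

Let the plane be z = a·E + b·N + c.
TP2−TP1: 538a + 979b = 292.4;  TP3−TP1: 2057a + 248b = 984.9.
Solving gives a = 0.47421392, b = 0.03807243.
Then c = 430.1 − a·411776 − b·6212023 = −431346.63.
At (414040, 6211982): z = 196343.5 + 236505.3 − 431346.63 = 1502.2 m.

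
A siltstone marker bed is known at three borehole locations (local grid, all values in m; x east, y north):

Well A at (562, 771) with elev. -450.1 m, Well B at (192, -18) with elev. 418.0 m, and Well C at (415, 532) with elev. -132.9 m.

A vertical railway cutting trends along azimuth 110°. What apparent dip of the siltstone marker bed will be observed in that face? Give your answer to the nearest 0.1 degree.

53.1°

Two edge vectors: Well A→Well B = (-370, -789, 868.1), Well A→Well C = (-147, -239, 317.2).
Normal n = (Well A→Well B) × (Well A→Well C) = (-42794.9, -10246.7, -27553).
So ∂z/∂x = −n_x/n_z = −1.55318 and ∂z/∂y = −n_y/n_z = −0.37189.
Unit vector along 110° is (sin 110°, cos 110°) = (0.9397, -0.3420).
Slope in that direction = a·(0.9397) + b·(-0.3420) = −1.33232.
Apparent dip = arctan|1.33232| = 53.1° (true dip is 57.9°, so apparent ≤ true as expected).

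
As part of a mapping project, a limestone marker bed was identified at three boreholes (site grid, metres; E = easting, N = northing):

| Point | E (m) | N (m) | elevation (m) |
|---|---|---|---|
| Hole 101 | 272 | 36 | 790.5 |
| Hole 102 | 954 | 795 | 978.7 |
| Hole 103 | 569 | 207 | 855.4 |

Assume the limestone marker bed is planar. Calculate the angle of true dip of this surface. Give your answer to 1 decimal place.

Two edge vectors: Hole 101→Hole 102 = (682, 759, 188.2), Hole 101→Hole 103 = (297, 171, 64.9).
Normal n = (Hole 101→Hole 102) × (Hole 101→Hole 103) = (17076.9, 11633.6, -108801).
So ∂z/∂E = −n_x/n_z = 0.15696 and ∂z/∂N = −n_y/n_z = 0.10693.
Gradient magnitude |∇z| = √(a² + b²) = √(0.02463 + 0.01143) = 0.18992.
True dip = arctan(0.18992) = 10.8°, dipping toward SW (azimuth ≈ 236°).

10.8°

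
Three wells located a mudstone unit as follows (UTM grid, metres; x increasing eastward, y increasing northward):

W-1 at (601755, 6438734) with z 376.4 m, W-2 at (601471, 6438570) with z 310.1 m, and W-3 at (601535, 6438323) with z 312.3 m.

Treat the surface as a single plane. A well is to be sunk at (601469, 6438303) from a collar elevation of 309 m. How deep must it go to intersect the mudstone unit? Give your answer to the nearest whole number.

Two edge vectors: W-1→W-2 = (-284, -164, -66.3), W-1→W-3 = (-220, -411, -64.1).
Normal n = (W-1→W-2) × (W-1→W-3) = (-16736.9, -3618.4, 80644).
So ∂z/∂x = −n_x/n_z = 0.20754055 and ∂z/∂y = −n_y/n_z = 0.04486881.
Intercept c from W-1: 376.4 − 124888.56 − 288898.31 = −413410.47.
At (601469, 6438303): z_contact = 124829.2 + 288879.0 − 413410.47 = 297.7 m.
Depth below ground = 309 − 297.7 = 11 m.

11 m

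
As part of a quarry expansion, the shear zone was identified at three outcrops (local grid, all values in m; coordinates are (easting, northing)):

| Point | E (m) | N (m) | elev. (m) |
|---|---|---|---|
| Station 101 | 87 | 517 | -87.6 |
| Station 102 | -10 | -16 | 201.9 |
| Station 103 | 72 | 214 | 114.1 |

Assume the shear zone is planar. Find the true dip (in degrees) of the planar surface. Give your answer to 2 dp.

Two edge vectors: Station 101→Station 102 = (-97, -533, 289.5), Station 101→Station 103 = (-15, -303, 201.7).
Normal n = (Station 101→Station 102) × (Station 101→Station 103) = (-19787.6, 15222.4, 21396).
So ∂z/∂E = −n_x/n_z = 0.92483 and ∂z/∂N = −n_y/n_z = −0.71146.
Gradient magnitude |∇z| = √(a² + b²) = √(0.85531 + 0.50618) = 1.16682.
True dip = arctan(1.16682) = 49.40°, dipping toward NW (azimuth ≈ 308°).

49.40°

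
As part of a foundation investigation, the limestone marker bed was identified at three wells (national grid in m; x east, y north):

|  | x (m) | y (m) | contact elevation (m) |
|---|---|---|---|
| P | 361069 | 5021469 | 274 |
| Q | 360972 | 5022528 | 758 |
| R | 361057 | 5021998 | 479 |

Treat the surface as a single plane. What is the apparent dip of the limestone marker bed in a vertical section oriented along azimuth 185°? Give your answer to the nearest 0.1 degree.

15.4°

Two edge vectors: P→Q = (-97, 1059, 484), P→R = (-12, 529, 205).
Normal n = (P→Q) × (P→R) = (-38941, 14077, -38605).
So ∂z/∂x = −n_x/n_z = −1.00870 and ∂z/∂y = −n_y/n_z = 0.36464.
Unit vector along 185° is (sin 185°, cos 185°) = (-0.0872, -0.9962).
Slope in that direction = a·(-0.0872) + b·(-0.9962) = −0.27534.
Apparent dip = arctan|0.27534| = 15.4° (true dip is 47.0°, so apparent ≤ true as expected).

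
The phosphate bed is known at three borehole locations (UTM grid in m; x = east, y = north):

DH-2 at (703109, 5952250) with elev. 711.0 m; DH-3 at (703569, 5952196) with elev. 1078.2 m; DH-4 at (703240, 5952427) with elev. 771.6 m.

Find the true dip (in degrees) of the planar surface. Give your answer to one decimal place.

38.8°

Two edge vectors: DH-2→DH-3 = (460, -54, 367.2), DH-2→DH-4 = (131, 177, 60.6).
Normal n = (DH-2→DH-3) × (DH-2→DH-4) = (-68266.8, 20227.2, 88494).
So ∂z/∂x = −n_x/n_z = 0.77143 and ∂z/∂y = −n_y/n_z = −0.22857.
Gradient magnitude |∇z| = √(a² + b²) = √(0.59510 + 0.05224) = 0.80458.
True dip = arctan(0.80458) = 38.8°, dipping toward WNW (azimuth ≈ 287°).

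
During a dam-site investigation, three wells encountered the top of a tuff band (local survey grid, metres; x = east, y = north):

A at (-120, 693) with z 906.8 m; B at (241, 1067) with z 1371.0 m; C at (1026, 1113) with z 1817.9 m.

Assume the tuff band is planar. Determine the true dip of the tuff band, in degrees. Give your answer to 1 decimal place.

Let the plane be z = a·x + b·y + c.
B−A: 361a + 374b = 464.2;  C−A: 1146a + 420b = 911.1.
Solving gives a = 0.52634, b = 0.73313.
Gradient magnitude |∇z| = √(a² + b²) = √(0.27703 + 0.53748) = 0.90251.
True dip = arctan(0.90251) = 42.1°, dipping toward SW (azimuth ≈ 216°).

42.1°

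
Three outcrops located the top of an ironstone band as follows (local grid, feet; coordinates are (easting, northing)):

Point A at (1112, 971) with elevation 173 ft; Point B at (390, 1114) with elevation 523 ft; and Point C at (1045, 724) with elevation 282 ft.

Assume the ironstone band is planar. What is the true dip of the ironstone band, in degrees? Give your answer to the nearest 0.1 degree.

31.7°

Two edge vectors: Point A→Point B = (-722, 143, 350), Point A→Point C = (-67, -247, 109).
Normal n = (Point A→Point B) × (Point A→Point C) = (102037, 55248, 187915).
So ∂z/∂E = −n_x/n_z = −0.54300 and ∂z/∂N = −n_y/n_z = −0.29401.
Gradient magnitude |∇z| = √(a² + b²) = √(0.29484 + 0.08644) = 0.61748.
True dip = arctan(0.61748) = 31.7°, dipping toward ENE (azimuth ≈ 062°).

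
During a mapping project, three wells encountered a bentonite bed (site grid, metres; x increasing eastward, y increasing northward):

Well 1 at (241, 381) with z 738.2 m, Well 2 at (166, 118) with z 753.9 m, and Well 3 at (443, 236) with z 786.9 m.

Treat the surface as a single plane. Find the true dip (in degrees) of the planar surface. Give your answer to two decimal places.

11.09°

Two edge vectors: Well 1→Well 2 = (-75, -263, 15.7), Well 1→Well 3 = (202, -145, 48.7).
Normal n = (Well 1→Well 2) × (Well 1→Well 3) = (-10531.6, 6823.9, 64001).
So ∂z/∂x = −n_x/n_z = 0.16455 and ∂z/∂y = −n_y/n_z = −0.10662.
Gradient magnitude |∇z| = √(a² + b²) = √(0.02708 + 0.01137) = 0.19608.
True dip = arctan(0.19608) = 11.09°, dipping toward WNW (azimuth ≈ 303°).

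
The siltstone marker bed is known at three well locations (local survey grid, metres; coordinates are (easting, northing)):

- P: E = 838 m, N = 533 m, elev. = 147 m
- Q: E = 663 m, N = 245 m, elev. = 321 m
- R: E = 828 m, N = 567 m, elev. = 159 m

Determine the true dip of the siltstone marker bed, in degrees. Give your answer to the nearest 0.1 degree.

Two edge vectors: P→Q = (-175, -288, 174), P→R = (-10, 34, 12).
Normal n = (P→Q) × (P→R) = (-9372, 360, -8830).
So ∂z/∂E = −n_x/n_z = −1.06138 and ∂z/∂N = −n_y/n_z = 0.04077.
Gradient magnitude |∇z| = √(a² + b²) = √(1.12653 + 0.00166) = 1.06216.
True dip = arctan(1.06216) = 46.7°, dipping toward E (azimuth ≈ 092°).

46.7°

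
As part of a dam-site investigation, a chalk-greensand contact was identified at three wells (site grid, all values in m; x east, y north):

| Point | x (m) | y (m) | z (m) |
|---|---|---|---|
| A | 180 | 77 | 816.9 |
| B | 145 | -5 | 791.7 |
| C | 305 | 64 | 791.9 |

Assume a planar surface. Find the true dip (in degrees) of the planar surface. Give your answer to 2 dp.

Two edge vectors: A→B = (-35, -82, -25.2), A→C = (125, -13, -25).
Normal n = (A→B) × (A→C) = (1722.4, -4025, 10705).
So ∂z/∂x = −n_x/n_z = −0.16090 and ∂z/∂y = −n_y/n_z = 0.37599.
Gradient magnitude |∇z| = √(a² + b²) = √(0.02589 + 0.14137) = 0.40897.
True dip = arctan(0.40897) = 22.24°, dipping toward SSE (azimuth ≈ 157°).

22.24°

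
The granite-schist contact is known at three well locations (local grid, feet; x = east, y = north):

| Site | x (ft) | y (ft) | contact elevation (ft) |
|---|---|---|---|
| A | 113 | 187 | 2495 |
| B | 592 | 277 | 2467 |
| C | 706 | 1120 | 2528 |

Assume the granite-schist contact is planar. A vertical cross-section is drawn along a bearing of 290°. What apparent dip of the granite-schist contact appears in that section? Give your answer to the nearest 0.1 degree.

Two edge vectors: A→B = (479, 90, -28), A→C = (593, 933, 33).
Normal n = (A→B) × (A→C) = (29094, -32411, 393537).
So ∂z/∂x = −n_x/n_z = −0.07393 and ∂z/∂y = −n_y/n_z = 0.08236.
Unit vector along 290° is (sin 290°, cos 290°) = (-0.9397, 0.3420).
Slope in that direction = a·(-0.9397) + b·(0.3420) = 0.09764.
Apparent dip = arctan|0.09764| = 5.6° (true dip is 6.3°, so apparent ≤ true as expected).

5.6°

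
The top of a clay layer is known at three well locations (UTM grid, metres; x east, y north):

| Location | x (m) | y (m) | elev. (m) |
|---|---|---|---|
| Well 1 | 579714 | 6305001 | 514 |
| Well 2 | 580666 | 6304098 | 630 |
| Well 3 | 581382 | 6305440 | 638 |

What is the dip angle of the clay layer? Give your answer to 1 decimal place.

5.3°

Two edge vectors: Well 1→Well 2 = (952, -903, 116), Well 1→Well 3 = (1668, 439, 124).
Normal n = (Well 1→Well 2) × (Well 1→Well 3) = (-162896, 75440, 1924132).
So ∂z/∂x = −n_x/n_z = 0.08466 and ∂z/∂y = −n_y/n_z = −0.03921.
Gradient magnitude |∇z| = √(a² + b²) = √(0.00717 + 0.00154) = 0.09330.
True dip = arctan(0.09330) = 5.3°, dipping toward WNW (azimuth ≈ 295°).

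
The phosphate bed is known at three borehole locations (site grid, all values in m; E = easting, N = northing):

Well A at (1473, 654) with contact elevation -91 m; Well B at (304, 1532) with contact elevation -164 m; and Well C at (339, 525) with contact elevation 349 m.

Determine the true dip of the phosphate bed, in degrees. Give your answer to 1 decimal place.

Two edge vectors: Well A→Well B = (-1169, 878, -73), Well A→Well C = (-1134, -129, 440).
Normal n = (Well A→Well B) × (Well A→Well C) = (376903, 597142, 1146453).
So ∂z/∂E = −n_x/n_z = −0.32876 and ∂z/∂N = −n_y/n_z = −0.52086.
Gradient magnitude |∇z| = √(a² + b²) = √(0.10808 + 0.27130) = 0.61593.
True dip = arctan(0.61593) = 31.6°, dipping toward NNE (azimuth ≈ 032°).

31.6°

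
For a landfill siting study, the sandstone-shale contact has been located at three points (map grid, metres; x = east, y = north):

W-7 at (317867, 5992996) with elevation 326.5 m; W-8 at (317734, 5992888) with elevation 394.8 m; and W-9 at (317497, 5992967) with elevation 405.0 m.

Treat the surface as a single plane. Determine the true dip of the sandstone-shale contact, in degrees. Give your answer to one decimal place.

Let the plane be z = a·x + b·y + c.
W-8−W-7: −133a − 108b = 68.3;  W-9−W-7: −370a − 29b = 78.5.
Solving gives a = −0.17997, b = −0.41078.
Gradient magnitude |∇z| = √(a² + b²) = √(0.03239 + 0.16874) = 0.44848.
True dip = arctan(0.44848) = 24.2°, dipping toward NNE (azimuth ≈ 024°).

24.2°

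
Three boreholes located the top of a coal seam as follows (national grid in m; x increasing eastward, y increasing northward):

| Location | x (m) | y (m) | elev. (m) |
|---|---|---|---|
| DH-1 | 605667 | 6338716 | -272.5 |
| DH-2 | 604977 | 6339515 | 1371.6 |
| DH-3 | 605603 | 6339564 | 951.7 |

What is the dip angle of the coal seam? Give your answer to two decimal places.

57.82°

Let the plane be z = a·x + b·y + c.
DH-2−DH-1: −690a + 799b = 1644.1;  DH-3−DH-1: −64a + 848b = 1224.2.
Solving gives a = −0.77916, b = 1.38483.
Gradient magnitude |∇z| = √(a² + b²) = √(0.60710 + 1.91775) = 1.58898.
True dip = arctan(1.58898) = 57.82°, dipping toward SSE (azimuth ≈ 151°).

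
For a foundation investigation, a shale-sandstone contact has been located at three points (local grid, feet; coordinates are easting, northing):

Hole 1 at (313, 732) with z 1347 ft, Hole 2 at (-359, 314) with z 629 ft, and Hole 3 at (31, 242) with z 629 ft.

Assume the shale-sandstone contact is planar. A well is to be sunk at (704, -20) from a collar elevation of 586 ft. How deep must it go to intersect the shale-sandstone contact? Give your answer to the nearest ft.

139 ft

Two edge vectors: Hole 1→Hole 2 = (-672, -418, -718), Hole 1→Hole 3 = (-282, -490, -718).
Normal n = (Hole 1→Hole 2) × (Hole 1→Hole 3) = (-51696, -280020, 211404).
So ∂z/∂easting = −n_x/n_z = 0.24454 and ∂z/∂northing = −n_y/n_z = 1.32457.
Intercept c from Hole 1: 1347 − 76.54 − 969.59 = 300.87.
At (704, -20): z_contact = 172.2 − 26.5 + 300.87 = 446.5 ft.
Depth below ground = 586 − 446.5 = 139 ft.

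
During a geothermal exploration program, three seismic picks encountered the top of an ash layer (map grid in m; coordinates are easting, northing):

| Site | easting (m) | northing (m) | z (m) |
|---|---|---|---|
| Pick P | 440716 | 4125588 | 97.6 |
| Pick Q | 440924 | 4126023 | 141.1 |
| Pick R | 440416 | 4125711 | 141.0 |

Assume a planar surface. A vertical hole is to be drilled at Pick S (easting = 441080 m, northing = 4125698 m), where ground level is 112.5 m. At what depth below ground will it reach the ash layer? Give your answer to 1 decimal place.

30.9 m

Two edge vectors: Pick P→Pick Q = (208, 435, 43.5), Pick P→Pick R = (-300, 123, 43.4).
Normal n = (Pick P→Pick Q) × (Pick P→Pick R) = (13528.5, -22077.2, 156084).
So ∂z/∂easting = −n_x/n_z = −0.086674483 and ∂z/∂northing = −n_y/n_z = 0.141444350.
Intercept c from Pick P: 97.6 + 38198.83 − 583541.11 = −545244.68.
At (441080, 4125698): z_contact = −38230.38 + 583556.67 − 545244.68 = 81.61 m.
Depth below ground = 112.5 − 81.61 = 30.9 m.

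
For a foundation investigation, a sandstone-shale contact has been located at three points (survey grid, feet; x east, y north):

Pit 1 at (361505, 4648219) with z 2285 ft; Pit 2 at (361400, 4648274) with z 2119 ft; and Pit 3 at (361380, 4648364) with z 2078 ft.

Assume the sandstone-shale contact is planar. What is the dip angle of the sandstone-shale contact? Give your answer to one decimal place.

Let the plane be z = a·x + b·y + c.
Pit 2−Pit 1: −105a + 55b = −166;  Pit 3−Pit 1: −125a + 145b = −207.
Solving gives a = 1.51916, b = −0.11796.
Gradient magnitude |∇z| = √(a² + b²) = √(2.30785 + 0.01392) = 1.52373.
True dip = arctan(1.52373) = 56.7°, dipping toward W (azimuth ≈ 274°).

56.7°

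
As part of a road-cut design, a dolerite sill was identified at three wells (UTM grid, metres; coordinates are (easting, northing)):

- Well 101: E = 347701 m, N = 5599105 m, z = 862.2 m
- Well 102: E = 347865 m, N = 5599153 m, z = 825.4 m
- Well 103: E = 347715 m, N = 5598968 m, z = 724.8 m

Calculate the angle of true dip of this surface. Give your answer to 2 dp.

47.10°

Two edge vectors: Well 101→Well 102 = (164, 48, -36.8), Well 101→Well 103 = (14, -137, -137.4).
Normal n = (Well 101→Well 102) × (Well 101→Well 103) = (-11636.8, 22018.4, -23140).
So ∂z/∂E = −n_x/n_z = −0.50289 and ∂z/∂N = −n_y/n_z = 0.95153.
Gradient magnitude |∇z| = √(a² + b²) = √(0.25290 + 0.90541) = 1.07625.
True dip = arctan(1.07625) = 47.10°, dipping toward SSE (azimuth ≈ 152°).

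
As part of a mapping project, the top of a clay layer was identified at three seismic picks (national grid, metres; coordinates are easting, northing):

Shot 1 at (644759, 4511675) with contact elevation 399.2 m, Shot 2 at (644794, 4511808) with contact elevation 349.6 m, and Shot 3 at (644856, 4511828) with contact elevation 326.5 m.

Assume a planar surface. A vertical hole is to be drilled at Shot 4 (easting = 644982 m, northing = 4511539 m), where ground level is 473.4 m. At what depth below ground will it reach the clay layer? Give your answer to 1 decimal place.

Two edge vectors: Shot 1→Shot 2 = (35, 133, -49.6), Shot 1→Shot 3 = (97, 153, -72.7).
Normal n = (Shot 1→Shot 2) × (Shot 1→Shot 3) = (-2080.3, -2266.7, -7546).
So ∂z/∂easting = −n_x/n_z = −0.275682481 and ∂z/∂northing = −n_y/n_z = −0.300384310.
Intercept c from Shot 1: 399.2 + 177748.76 + 1355236.38 = 1533384.34.
At (644982, 4511539): z_contact = −177810.24 − 1355195.53 + 1533384.34 = 378.58 m.
Depth below ground = 473.4 − 378.58 = 94.8 m.

94.8 m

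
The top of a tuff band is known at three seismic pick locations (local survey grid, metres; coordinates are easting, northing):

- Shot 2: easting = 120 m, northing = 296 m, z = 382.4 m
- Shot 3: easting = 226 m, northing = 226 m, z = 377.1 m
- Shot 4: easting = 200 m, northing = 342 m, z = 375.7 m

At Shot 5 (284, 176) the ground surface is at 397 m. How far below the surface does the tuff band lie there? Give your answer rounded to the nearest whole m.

Two edge vectors: Shot 2→Shot 3 = (106, -70, -5.3), Shot 2→Shot 4 = (80, 46, -6.7).
Normal n = (Shot 2→Shot 3) × (Shot 2→Shot 4) = (712.8, 286.2, 10476).
So ∂z/∂easting = −n_x/n_z = −0.06804 and ∂z/∂northing = −n_y/n_z = −0.02732.
Intercept c from Shot 2: 382.4 + 8.16 + 8.09 = 398.65.
At (284, 176): z_contact = −19.3 − 4.8 + 398.65 = 374.5 m.
Depth below ground = 397 − 374.5 = 22 m.

22 m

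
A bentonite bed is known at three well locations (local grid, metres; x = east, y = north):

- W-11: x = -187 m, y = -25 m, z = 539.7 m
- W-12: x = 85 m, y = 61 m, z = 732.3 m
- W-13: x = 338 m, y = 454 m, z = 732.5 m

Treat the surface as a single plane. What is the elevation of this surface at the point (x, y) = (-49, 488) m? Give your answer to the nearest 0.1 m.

369.1 m

Two edge vectors: W-11→W-12 = (272, 86, 192.6), W-11→W-13 = (525, 479, 192.8).
Normal n = (W-11→W-12) × (W-11→W-13) = (-75674.6, 48673.4, 85138).
So ∂z/∂x = −n_x/n_z = 0.88885 and ∂z/∂y = −n_y/n_z = −0.57170.
Intercept c from W-11: 539.7 + 166.21 − 14.29 = 691.62.
At (-49, 488): z = −43.6 − 279.0 + 691.62 = 369.1 m.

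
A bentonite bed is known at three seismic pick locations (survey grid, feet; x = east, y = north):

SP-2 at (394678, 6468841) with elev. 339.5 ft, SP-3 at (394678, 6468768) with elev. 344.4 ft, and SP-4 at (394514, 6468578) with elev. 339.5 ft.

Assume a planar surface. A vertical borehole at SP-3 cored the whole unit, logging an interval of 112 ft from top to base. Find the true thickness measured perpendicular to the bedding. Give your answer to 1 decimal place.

Let the plane be z = a·x + b·y + c.
SP-3−SP-2: 0a − 73b = 4.9;  SP-4−SP-2: −164a − 263b = 0.
Solving gives a = 0.10764, b = −0.06712.
|∇z| = √(a²+b²) = 0.12686, so dip δ = arctan(0.12686) = 7.23°.
True thickness = vertical thickness × cos δ = 112 × cos 7.23° = 111.1 ft.

111.1 ft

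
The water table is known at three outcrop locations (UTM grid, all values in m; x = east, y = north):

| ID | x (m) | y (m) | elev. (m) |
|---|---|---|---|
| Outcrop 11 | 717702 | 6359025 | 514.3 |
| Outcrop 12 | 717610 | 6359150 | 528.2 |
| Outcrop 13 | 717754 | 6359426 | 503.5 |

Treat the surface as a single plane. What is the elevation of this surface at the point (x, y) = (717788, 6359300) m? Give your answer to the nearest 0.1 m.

498.9 m

Let the plane be z = a·x + b·y + c.
Outcrop 12−Outcrop 11: −92a + 125b = 13.9;  Outcrop 13−Outcrop 11: 52a + 401b = −10.8.
Solving gives a = −0.159566279, b = −0.006240782.
Then c = 514.3 − a·717702 − b·6359025 = 154720.62.
At (717788, 6359300): z = −114534.8 − 39687.0 + 154720.62 = 498.9 m.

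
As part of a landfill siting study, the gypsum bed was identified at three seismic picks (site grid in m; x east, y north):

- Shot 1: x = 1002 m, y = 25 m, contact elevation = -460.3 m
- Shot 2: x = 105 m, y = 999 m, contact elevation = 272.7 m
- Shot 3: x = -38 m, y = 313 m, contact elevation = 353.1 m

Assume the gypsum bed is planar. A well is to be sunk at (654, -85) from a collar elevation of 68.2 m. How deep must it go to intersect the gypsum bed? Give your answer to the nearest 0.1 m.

265.3 m

Two edge vectors: Shot 1→Shot 2 = (-897, 974, 733), Shot 1→Shot 3 = (-1040, 288, 813.4).
Normal n = (Shot 1→Shot 2) × (Shot 1→Shot 3) = (581147.6, -32700.2, 754624).
So ∂z/∂x = −n_x/n_z = −0.770115 and ∂z/∂y = −n_y/n_z = 0.043333.
Intercept c from Shot 1: -460.3 + 771.66 − 1.08 = 310.27.
At (654, -85): z_contact = −503.66 − 3.68 + 310.27 = -197.07 m.
Depth below ground = 68.2 − (-197.07) = 265.3 m.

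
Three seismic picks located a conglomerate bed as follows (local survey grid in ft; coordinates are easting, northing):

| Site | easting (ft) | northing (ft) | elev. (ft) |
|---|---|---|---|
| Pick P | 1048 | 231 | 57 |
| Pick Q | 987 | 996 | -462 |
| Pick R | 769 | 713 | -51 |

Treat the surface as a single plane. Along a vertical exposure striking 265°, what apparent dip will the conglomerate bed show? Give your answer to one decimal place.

Let the plane be z = a·easting + b·northing + c.
Pick Q−Pick P: −61a + 765b = −519;  Pick R−Pick P: −279a + 482b = −108.
Solving gives a = −0.91037, b = −0.75102.
Unit vector along 265° is (sin 265°, cos 265°) = (-0.9962, -0.0872).
Slope in that direction = a·(-0.9962) + b·(-0.0872) = 0.97236.
Apparent dip = arctan|0.97236| = 44.2° (true dip is 49.7°, so apparent ≤ true as expected).

44.2°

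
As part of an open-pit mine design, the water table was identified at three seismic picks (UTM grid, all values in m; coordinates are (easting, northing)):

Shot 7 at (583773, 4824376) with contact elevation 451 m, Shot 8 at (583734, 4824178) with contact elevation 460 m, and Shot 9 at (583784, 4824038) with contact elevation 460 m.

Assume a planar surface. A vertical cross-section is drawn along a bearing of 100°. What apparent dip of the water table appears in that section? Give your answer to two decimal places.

4.33°

Let the plane be z = a·E + b·N + c.
Shot 8−Shot 7: −39a − 198b = 9;  Shot 9−Shot 7: 11a − 338b = 9.
Solving gives a = −0.08203, b = −0.02930.
Unit vector along 100° is (sin 100°, cos 100°) = (0.9848, -0.1736).
Slope in that direction = a·(0.9848) + b·(-0.1736) = −0.07570.
Apparent dip = arctan|0.07570| = 4.33° (true dip is 5.0°, so apparent ≤ true as expected).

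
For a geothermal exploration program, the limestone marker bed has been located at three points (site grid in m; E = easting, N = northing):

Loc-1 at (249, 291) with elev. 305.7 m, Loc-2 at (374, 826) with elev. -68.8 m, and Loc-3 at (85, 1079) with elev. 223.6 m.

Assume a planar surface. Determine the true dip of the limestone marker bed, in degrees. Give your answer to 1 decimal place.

54.5°

Two edge vectors: Loc-1→Loc-2 = (125, 535, -374.5), Loc-1→Loc-3 = (-164, 788, -82.1).
Normal n = (Loc-1→Loc-2) × (Loc-1→Loc-3) = (251182.5, 71680.5, 186240).
So ∂z/∂E = −n_x/n_z = −1.34870 and ∂z/∂N = −n_y/n_z = −0.38488.
Gradient magnitude |∇z| = √(a² + b²) = √(1.81900 + 0.14813) = 1.40255.
True dip = arctan(1.40255) = 54.5°, dipping toward ENE (azimuth ≈ 074°).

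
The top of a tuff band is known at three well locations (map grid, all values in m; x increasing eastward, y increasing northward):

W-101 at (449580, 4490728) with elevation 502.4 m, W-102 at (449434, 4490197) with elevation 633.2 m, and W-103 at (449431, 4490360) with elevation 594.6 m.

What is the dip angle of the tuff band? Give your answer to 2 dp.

Two edge vectors: W-101→W-102 = (-146, -531, 130.8), W-101→W-103 = (-149, -368, 92.2).
Normal n = (W-101→W-102) × (W-101→W-103) = (-823.8, -6028, -25391).
So ∂z/∂x = −n_x/n_z = −0.03244 and ∂z/∂y = −n_y/n_z = −0.23741.
Gradient magnitude |∇z| = √(a² + b²) = √(0.00105 + 0.05636) = 0.23961.
True dip = arctan(0.23961) = 13.47°, dipping toward N (azimuth ≈ 008°).

13.47°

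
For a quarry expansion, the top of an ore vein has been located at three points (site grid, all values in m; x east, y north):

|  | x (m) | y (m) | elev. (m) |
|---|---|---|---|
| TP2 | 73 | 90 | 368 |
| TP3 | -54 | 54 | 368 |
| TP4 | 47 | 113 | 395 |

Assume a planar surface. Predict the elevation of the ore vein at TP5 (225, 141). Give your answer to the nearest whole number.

375 m

Two edge vectors: TP2→TP3 = (-127, -36, 0), TP2→TP4 = (-26, 23, 27).
Normal n = (TP2→TP3) × (TP2→TP4) = (-972, 3429, -3857).
So ∂z/∂x = −n_x/n_z = −0.25201 and ∂z/∂y = −n_y/n_z = 0.88903.
Intercept c from TP2: 368 + 18.40 − 80.01 = 306.38.
At (225, 141): z = −56.7 + 125.4 + 306.38 = 375.0 m.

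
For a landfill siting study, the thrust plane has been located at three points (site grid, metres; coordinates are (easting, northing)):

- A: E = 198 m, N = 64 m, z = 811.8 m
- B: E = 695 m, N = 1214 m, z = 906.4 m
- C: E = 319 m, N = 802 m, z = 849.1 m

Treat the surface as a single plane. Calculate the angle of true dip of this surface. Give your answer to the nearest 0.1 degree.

7.0°

Two edge vectors: A→B = (497, 1150, 94.6), A→C = (121, 738, 37.3).
Normal n = (A→B) × (A→C) = (-26919.8, -7091.5, 227636).
So ∂z/∂E = −n_x/n_z = 0.11826 and ∂z/∂N = −n_y/n_z = 0.03115.
Gradient magnitude |∇z| = √(a² + b²) = √(0.01398 + 0.00097) = 0.12229.
True dip = arctan(0.12229) = 7.0°, dipping toward WSW (azimuth ≈ 255°).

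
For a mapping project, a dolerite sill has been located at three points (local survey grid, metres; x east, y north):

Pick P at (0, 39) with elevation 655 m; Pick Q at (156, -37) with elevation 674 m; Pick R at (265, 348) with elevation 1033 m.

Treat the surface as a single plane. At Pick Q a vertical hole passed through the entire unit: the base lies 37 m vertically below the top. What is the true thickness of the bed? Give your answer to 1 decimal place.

Let the plane be z = a·x + b·y + c.
Pick Q−Pick P: 156a − 76b = 19;  Pick R−Pick P: 265a + 309b = 378.
Solving gives a = 0.50625, b = 0.78914.
|∇z| = √(a²+b²) = 0.93757, so dip δ = arctan(0.93757) = 43.15°.
True thickness = vertical thickness × cos δ = 37 × cos 43.15° = 27.0 m.

27.0 m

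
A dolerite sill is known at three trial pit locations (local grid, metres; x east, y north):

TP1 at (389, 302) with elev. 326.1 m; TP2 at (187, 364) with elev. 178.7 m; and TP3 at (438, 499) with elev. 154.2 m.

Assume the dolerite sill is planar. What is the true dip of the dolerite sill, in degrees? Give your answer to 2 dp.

46.92°

Let the plane be z = a·x + b·y + c.
TP2−TP1: −202a + 62b = −147.4;  TP3−TP1: 49a + 197b = −171.9.
Solving gives a = 0.42912, b = −0.97932.
Gradient magnitude |∇z| = √(a² + b²) = √(0.18414 + 0.95908) = 1.06921.
True dip = arctan(1.06921) = 46.92°, dipping toward NNW (azimuth ≈ 336°).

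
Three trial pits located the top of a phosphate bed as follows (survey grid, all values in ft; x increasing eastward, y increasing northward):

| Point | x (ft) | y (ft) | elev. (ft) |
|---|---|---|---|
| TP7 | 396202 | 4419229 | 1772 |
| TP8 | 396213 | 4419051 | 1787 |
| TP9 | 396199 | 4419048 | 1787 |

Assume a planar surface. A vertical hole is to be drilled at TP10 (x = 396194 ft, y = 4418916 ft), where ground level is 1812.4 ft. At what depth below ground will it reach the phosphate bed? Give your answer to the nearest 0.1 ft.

Two edge vectors: TP7→TP8 = (11, -178, 15), TP7→TP9 = (-3, -181, 15).
Normal n = (TP7→TP8) × (TP7→TP9) = (45, -210, -2525).
So ∂z/∂x = −n_x/n_z = 0.017821782 and ∂z/∂y = −n_y/n_z = −0.083168317.
Intercept c from TP7: 1772 − 7061.03 + 367539.84 = 362250.81.
At (396194, 4418916): z_contact = 7060.88 − 367513.81 + 362250.81 = 1797.89 ft.
Depth below ground = 1812.4 − 1797.89 = 14.5 ft.

14.5 ft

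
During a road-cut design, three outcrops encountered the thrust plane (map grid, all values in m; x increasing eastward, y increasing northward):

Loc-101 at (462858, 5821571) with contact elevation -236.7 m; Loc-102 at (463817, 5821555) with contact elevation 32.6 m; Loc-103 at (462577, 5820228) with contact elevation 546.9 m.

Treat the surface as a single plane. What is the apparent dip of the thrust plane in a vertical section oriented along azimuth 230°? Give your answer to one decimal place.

Let the plane be z = a·x + b·y + c.
Loc-102−Loc-101: 959a − 16b = 269.3;  Loc-103−Loc-101: −281a − 1343b = 783.6.
Solving gives a = 0.27014, b = −0.63999.
Unit vector along 230° is (sin 230°, cos 230°) = (-0.7660, -0.6428).
Slope in that direction = a·(-0.7660) + b·(-0.6428) = 0.20444.
Apparent dip = arctan|0.20444| = 11.6° (true dip is 34.8°, so apparent ≤ true as expected).

11.6°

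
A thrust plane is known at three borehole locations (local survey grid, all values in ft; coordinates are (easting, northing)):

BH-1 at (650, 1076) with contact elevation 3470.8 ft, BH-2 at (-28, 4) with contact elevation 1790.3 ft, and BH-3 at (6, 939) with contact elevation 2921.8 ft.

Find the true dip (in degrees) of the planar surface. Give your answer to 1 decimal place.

53.1°

Let the plane be z = a·E + b·N + c.
BH-2−BH-1: −678a − 1072b = −1680.5;  BH-3−BH-1: −644a − 137b = −549.
Solving gives a = 0.59968, b = 1.18835.
Gradient magnitude |∇z| = √(a² + b²) = √(0.35962 + 1.41218) = 1.33109.
True dip = arctan(1.33109) = 53.1°, dipping toward SSW (azimuth ≈ 207°).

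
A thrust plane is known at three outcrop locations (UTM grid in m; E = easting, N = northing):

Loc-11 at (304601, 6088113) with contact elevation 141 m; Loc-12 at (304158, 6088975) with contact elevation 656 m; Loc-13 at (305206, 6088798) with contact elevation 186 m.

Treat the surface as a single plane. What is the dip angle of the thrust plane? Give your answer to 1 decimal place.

Let the plane be z = a·E + b·N + c.
Loc-12−Loc-11: −443a + 862b = 515;  Loc-13−Loc-11: 605a + 685b = 45.
Solving gives a = −0.38060, b = 0.40185.
Gradient magnitude |∇z| = √(a² + b²) = √(0.14486 + 0.16148) = 0.55348.
True dip = arctan(0.55348) = 29.0°, dipping toward SE (azimuth ≈ 137°).

29.0°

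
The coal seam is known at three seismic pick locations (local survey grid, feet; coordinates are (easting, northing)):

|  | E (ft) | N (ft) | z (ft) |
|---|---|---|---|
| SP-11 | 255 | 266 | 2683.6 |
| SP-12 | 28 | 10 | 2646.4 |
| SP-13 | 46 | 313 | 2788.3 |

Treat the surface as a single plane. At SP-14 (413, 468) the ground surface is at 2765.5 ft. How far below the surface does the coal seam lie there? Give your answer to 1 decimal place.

Two edge vectors: SP-11→SP-12 = (-227, -256, -37.2), SP-11→SP-13 = (-209, 47, 104.7).
Normal n = (SP-11→SP-12) × (SP-11→SP-13) = (-25054.8, 31541.7, -64173).
So ∂z/∂E = −n_x/n_z = −0.39043 and ∂z/∂N = −n_y/n_z = 0.49151.
Intercept c from SP-11: 2683.6 + 99.56 − 130.74 = 2652.42.
At (413, 468): z_contact = −161.25 + 230.03 + 2652.42 = 2721.20 ft.
Depth below ground = 2765.5 − 2721.20 = 44.3 ft.

44.3 ft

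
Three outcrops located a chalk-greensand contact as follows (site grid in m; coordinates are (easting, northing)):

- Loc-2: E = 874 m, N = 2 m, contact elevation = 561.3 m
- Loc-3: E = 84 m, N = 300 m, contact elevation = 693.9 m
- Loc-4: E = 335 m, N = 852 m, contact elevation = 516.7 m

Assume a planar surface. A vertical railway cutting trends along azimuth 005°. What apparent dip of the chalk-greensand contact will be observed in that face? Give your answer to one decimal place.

Let the plane be z = a·E + b·N + c.
Loc-3−Loc-2: −790a + 298b = 132.6;  Loc-4−Loc-2: −539a + 850b = −44.6.
Solving gives a = −0.24664, b = −0.20887.
Unit vector along 005° is (sin 5°, cos 5°) = (0.0872, 0.9962).
Slope in that direction = a·(0.0872) + b·(0.9962) = −0.22957.
Apparent dip = arctan|0.22957| = 12.9° (true dip is 17.9°, so apparent ≤ true as expected).

12.9°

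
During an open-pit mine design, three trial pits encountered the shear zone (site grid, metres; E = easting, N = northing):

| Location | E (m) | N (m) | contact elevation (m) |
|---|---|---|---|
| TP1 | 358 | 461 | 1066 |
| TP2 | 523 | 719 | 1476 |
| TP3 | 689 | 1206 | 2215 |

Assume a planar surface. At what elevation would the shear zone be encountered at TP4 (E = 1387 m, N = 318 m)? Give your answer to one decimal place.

Let the plane be z = a·E + b·N + c.
TP2−TP1: 165a + 258b = 410;  TP3−TP1: 331a + 745b = 1149.
Solving gives a = 0.240041, b = 1.435633.
Then c = 1066 − a·358 − b·461 = 318.24.
At (1387, 318): z = 332.9 + 456.5 + 318.24 = 1107.7 m.

1107.7 m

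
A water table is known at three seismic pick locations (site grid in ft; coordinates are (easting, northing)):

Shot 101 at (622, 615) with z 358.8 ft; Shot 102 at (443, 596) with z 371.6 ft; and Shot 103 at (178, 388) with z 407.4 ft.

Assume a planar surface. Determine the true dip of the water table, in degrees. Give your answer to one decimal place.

6.4°

Two edge vectors: Shot 101→Shot 102 = (-179, -19, 12.8), Shot 101→Shot 103 = (-444, -227, 48.6).
Normal n = (Shot 101→Shot 102) × (Shot 101→Shot 103) = (1982.2, 3016.2, 32197).
So ∂z/∂E = −n_x/n_z = −0.06156 and ∂z/∂N = −n_y/n_z = −0.09368.
Gradient magnitude |∇z| = √(a² + b²) = √(0.00379 + 0.00878) = 0.11210.
True dip = arctan(0.11210) = 6.4°, dipping toward NNE (azimuth ≈ 033°).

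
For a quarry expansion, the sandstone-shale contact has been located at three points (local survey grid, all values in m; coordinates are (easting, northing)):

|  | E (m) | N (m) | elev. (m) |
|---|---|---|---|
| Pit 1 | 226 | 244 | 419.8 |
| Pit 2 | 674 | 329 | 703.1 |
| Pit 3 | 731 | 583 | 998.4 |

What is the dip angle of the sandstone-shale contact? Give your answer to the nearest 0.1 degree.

49.0°

Two edge vectors: Pit 1→Pit 2 = (448, 85, 283.3), Pit 1→Pit 3 = (505, 339, 578.6).
Normal n = (Pit 1→Pit 2) × (Pit 1→Pit 3) = (-46857.7, -116146.3, 108947).
So ∂z/∂E = −n_x/n_z = 0.43010 and ∂z/∂N = −n_y/n_z = 1.06608.
Gradient magnitude |∇z| = √(a² + b²) = √(0.18498 + 1.13653) = 1.14957.
True dip = arctan(1.14957) = 49.0°, dipping toward SSW (azimuth ≈ 202°).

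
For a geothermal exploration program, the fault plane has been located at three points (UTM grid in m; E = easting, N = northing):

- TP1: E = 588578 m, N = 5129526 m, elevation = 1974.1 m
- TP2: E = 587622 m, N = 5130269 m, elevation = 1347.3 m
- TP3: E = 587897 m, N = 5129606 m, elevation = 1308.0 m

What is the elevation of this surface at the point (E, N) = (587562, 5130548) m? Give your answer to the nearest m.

Two edge vectors: TP1→TP2 = (-956, 743, -626.8), TP1→TP3 = (-681, 80, -666.1).
Normal n = (TP1→TP2) × (TP1→TP3) = (-444768.3, -209940.8, 429503).
So ∂z/∂E = −n_x/n_z = 1.03554178 and ∂z/∂N = −n_y/n_z = 0.48879938.
Intercept c from TP1: 1974.1 − 609497.11 − 2507309.13 = −3114832.14.
At (587562, 5130548): z = 608445.0 + 2507808.7 − 3114832.14 = 1421.5 m.

1422 m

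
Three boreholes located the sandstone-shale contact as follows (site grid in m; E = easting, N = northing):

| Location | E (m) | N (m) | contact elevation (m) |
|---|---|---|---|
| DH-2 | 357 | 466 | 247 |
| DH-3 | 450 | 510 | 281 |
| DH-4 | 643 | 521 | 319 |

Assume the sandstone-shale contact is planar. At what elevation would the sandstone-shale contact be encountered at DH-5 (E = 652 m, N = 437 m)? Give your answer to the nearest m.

287 m

Let the plane be z = a·E + b·N + c.
DH-3−DH-2: 93a + 44b = 34;  DH-4−DH-2: 286a + 55b = 72.
Solving gives a = 0.17378, b = 0.40541.
Then c = 247 − a·357 − b·466 = −3.96.
At (652, 437): z = 113.3 + 177.2 − 3.96 = 286.5 m.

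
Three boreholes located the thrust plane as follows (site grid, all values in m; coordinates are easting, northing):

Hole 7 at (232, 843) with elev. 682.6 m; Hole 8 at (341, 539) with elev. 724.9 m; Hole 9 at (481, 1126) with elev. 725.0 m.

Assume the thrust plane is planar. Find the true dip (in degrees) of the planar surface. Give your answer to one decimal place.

Let the plane be z = a·easting + b·northing + c.
Hole 8−Hole 7: 109a − 304b = 42.3;  Hole 9−Hole 7: 249a + 283b = 42.4.
Solving gives a = 0.23334, b = −0.05548.
Gradient magnitude |∇z| = √(a² + b²) = √(0.05445 + 0.00308) = 0.23984.
True dip = arctan(0.23984) = 13.5°, dipping toward WNW (azimuth ≈ 283°).

13.5°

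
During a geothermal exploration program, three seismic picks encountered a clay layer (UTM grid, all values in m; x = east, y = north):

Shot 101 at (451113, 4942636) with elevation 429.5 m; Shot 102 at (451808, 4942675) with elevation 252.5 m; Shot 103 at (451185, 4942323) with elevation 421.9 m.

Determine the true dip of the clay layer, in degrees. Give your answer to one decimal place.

14.3°

Two edge vectors: Shot 101→Shot 102 = (695, 39, -177), Shot 101→Shot 103 = (72, -313, -7.6).
Normal n = (Shot 101→Shot 102) × (Shot 101→Shot 103) = (-55697.4, -7462, -220343).
So ∂z/∂x = −n_x/n_z = −0.25278 and ∂z/∂y = −n_y/n_z = −0.03387.
Gradient magnitude |∇z| = √(a² + b²) = √(0.06390 + 0.00115) = 0.25503.
True dip = arctan(0.25503) = 14.3°, dipping toward E (azimuth ≈ 082°).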